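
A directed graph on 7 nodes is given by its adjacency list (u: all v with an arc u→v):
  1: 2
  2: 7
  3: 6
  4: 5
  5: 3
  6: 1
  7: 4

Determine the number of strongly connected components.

1

{1, 2, 3, 4, 5, 6, 7} are all mutually reachable — one SCC of size 7.
That gives 1 strongly connected component.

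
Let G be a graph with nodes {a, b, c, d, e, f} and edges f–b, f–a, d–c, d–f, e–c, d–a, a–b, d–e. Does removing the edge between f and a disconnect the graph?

After removing f–a, the path f-d-a still connects them, so the edge is not a bridge.

No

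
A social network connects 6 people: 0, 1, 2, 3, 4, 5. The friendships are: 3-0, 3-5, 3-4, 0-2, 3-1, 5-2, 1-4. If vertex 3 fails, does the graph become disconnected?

Yes

Deleting 3 raises the number of components from 1 to 2, so 3 is a cut vertex.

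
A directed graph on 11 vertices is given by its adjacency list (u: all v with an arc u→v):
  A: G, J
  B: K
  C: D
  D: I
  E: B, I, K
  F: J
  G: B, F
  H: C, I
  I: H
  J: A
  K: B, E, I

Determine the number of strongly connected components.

{C, D, H, I} are all mutually reachable — one SCC of size 4.
{A, F, G, J} are all mutually reachable — one SCC of size 4.
{B, E, K} are all mutually reachable — one SCC of size 3.
That gives 3 strongly connected components.

3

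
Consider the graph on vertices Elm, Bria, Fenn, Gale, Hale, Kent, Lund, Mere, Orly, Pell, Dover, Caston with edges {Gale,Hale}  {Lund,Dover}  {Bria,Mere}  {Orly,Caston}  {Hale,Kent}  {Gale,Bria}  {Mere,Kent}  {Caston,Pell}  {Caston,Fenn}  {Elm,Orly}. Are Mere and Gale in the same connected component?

Yes

From Mere we can reach Bria, Gale, Hale, Kent, Mere, which includes Gale.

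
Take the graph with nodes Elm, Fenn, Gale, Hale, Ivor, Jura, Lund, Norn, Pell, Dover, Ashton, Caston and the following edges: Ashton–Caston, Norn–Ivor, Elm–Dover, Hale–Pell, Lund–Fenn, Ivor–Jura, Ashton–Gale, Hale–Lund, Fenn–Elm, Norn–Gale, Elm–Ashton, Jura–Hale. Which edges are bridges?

Ashton-Caston, Dover-Elm, Hale-Pell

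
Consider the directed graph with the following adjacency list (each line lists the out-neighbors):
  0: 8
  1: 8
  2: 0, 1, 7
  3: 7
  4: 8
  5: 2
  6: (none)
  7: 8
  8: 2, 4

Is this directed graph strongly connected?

There is no directed path from 6 to 8, so the graph is not strongly connected.

No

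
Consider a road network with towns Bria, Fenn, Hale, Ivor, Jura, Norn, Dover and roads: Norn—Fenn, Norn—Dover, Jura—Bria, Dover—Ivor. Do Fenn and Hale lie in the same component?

No

The component containing Fenn is {Fenn, Ivor, Norn, Dover}, and Hale is not in it.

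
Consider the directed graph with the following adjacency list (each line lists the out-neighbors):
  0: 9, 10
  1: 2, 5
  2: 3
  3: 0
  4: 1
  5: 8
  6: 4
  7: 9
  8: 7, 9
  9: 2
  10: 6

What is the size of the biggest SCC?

{0, 1, 2, 3, 4, 5, 6, 7, 8, 9, 10} are all mutually reachable — one SCC of size 11.
The largest has 11 vertices.

11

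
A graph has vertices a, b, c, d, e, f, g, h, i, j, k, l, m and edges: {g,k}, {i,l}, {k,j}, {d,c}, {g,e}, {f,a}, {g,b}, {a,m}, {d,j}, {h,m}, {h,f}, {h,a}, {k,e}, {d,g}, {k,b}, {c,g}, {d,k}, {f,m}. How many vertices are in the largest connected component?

7

Starting from i we can reach i, l. That is one component of size 2.
Starting from a we can reach a, f, h, m. That is one component of size 4.
Starting from b we can reach b, c, d, e, g, j, k. That is one component of size 7.
The largest has 7 vertices.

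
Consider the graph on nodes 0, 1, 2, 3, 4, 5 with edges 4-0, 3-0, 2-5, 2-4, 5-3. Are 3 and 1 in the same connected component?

The component containing 3 is {0, 2, 3, 4, 5}, and 1 is not in it.

No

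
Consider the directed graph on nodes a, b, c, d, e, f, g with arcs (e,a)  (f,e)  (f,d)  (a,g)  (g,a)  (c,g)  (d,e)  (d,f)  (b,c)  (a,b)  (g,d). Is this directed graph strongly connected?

Yes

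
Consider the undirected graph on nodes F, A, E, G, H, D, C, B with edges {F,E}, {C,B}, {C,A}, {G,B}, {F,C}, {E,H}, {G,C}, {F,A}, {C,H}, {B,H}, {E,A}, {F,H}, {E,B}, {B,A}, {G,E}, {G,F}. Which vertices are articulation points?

Removing A, for instance, still leaves 2 components. No single vertex removal increases the component count — the graph has no articulation points.

none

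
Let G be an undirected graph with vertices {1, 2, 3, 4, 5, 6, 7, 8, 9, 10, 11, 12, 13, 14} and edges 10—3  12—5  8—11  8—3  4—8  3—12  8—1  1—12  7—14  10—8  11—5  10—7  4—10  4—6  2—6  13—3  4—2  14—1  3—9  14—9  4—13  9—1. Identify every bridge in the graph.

The edges on the cycle 4-2-6-4 are not bridges since each lies on that cycle.
Every edge lies on some cycle, so there are no bridges.

none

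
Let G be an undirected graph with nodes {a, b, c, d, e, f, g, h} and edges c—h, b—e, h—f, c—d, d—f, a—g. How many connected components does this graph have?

Starting from b we can reach b, e. That is one component of size 2.
Starting from a we can reach a, g. That is one component of size 2.
Starting from c we can reach c, d, f, h. That is one component of size 4.
Total: 3 components.

3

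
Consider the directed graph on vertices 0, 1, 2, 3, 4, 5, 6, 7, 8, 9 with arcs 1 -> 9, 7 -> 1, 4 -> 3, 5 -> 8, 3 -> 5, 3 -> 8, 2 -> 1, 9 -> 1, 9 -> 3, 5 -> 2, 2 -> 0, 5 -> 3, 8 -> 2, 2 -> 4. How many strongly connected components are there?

{1, 2, 3, 4, 5, 8, 9} are all mutually reachable — one SCC of size 7.
{0} is an SCC by itself.
{6} is an SCC by itself.
{7} is an SCC by itself.
That gives 4 strongly connected components.

4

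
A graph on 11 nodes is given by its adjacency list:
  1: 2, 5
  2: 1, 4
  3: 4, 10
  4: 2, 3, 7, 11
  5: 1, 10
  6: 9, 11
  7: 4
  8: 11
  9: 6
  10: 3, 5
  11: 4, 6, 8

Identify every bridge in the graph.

11-4, 11-6, 11-8, 4-7, 6-9

The edges on the cycle 5-10-3-4-2-1-5 are not bridges since each lies on that cycle.
But removing 6-11 disconnects 6 from 11; removing 6-9 disconnects 6 from 9; removing 4-7 disconnects 4 from 7; removing 4-11 disconnects 4 from 11 — these are bridges.
In total 5 edges are bridges.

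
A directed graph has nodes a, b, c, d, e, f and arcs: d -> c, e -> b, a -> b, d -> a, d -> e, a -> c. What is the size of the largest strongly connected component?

1

{d} is an SCC by itself.
{b} is an SCC by itself.
{f} is an SCC by itself.
{c} is an SCC by itself.
{e} is an SCC by itself.
(and 1 more singleton SCC)
The largest has 1 vertex.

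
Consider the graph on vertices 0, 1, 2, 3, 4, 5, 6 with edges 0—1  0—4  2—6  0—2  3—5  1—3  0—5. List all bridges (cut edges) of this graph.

0-2, 0-4, 2-6

The edges on the cycle 0-1-3-5-0 are not bridges since each lies on that cycle.
But removing 2—6 disconnects 2 from 6; removing 0—2 disconnects 0 from 2; removing 0—4 disconnects 0 from 4 — these are bridges.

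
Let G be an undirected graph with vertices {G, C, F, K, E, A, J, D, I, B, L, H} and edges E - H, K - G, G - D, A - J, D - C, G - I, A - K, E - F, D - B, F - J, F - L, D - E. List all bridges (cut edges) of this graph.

B-D, C-D, E-H, F-L, G-I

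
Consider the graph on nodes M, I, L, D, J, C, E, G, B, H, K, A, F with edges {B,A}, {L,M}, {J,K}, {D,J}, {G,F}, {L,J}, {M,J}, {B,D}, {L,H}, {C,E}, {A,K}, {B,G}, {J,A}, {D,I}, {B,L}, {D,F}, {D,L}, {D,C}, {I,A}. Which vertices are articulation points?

Removing C increases the component count from 1 to 2, so C is a cut vertex.
Removing D increases the component count from 1 to 2, so D is a cut vertex.
Removing L increases the component count from 1 to 2, so L is a cut vertex.
By contrast removing G leaves 1 component; it is not a cut vertex. No other vertex is a cut vertex either.

C, D, L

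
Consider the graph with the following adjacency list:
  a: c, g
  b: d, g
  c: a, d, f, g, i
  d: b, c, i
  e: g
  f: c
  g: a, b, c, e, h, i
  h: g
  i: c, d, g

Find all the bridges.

c-f, e-g, g-h

The edges on the cycle g-c-d-b-g are not bridges since each lies on that cycle.
But removing e-g disconnects e from g; removing f-c disconnects f from c; removing h-g disconnects h from g — these are bridges.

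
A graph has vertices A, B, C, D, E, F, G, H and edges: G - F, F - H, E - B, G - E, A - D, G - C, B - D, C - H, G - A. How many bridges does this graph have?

The edges on the cycle G-F-H-C-G are not bridges since each lies on that cycle.
Every edge lies on some cycle, so there are no bridges.

0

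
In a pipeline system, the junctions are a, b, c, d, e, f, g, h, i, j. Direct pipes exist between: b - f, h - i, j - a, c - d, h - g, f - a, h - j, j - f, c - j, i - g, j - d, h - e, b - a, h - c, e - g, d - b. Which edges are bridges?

none

The edges on the cycle b-f-a-b are not bridges since each lies on that cycle.
Every edge lies on some cycle, so there are no bridges.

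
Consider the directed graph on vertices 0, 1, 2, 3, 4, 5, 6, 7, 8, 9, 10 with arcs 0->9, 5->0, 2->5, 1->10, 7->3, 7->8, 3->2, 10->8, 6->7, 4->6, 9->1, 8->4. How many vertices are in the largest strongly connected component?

{0, 1, 2, 3, 4, 5, 6, 7, 8, 9, 10} are all mutually reachable — one SCC of size 11.
The largest has 11 vertices.

11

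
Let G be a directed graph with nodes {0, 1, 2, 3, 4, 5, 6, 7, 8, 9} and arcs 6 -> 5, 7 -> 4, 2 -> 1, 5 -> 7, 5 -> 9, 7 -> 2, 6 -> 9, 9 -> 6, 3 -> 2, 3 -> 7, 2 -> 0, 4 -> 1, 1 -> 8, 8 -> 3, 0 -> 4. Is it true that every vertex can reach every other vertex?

There is no directed path from 8 to 9, so the graph is not strongly connected.

No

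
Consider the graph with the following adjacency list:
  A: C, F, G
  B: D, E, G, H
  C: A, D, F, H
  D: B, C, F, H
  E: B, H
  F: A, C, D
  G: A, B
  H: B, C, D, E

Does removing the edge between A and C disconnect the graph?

No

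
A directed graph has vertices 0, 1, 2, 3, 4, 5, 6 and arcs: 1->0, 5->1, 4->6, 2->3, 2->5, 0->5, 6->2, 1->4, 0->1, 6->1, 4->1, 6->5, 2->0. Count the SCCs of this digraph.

{0, 1, 2, 4, 5, 6} are all mutually reachable — one SCC of size 6.
{3} is an SCC by itself.
That gives 2 strongly connected components.

2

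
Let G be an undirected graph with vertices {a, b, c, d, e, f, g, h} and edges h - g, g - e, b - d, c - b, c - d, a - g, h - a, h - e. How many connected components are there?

3

f is isolated — a component by itself.
Starting from b we can reach b, c, d. That is one component of size 3.
Starting from a we can reach a, e, g, h. That is one component of size 4.
Total: 3 components.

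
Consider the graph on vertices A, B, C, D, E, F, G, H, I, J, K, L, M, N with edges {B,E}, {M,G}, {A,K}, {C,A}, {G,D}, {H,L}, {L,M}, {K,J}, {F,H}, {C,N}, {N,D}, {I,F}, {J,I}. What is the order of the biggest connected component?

Starting from B we can reach B, E. That is one component of size 2.
Starting from A we can reach A, C, D, F, G, H, I, J, K, L, M, N. That is one component of size 12.
The largest has 12 vertices.

12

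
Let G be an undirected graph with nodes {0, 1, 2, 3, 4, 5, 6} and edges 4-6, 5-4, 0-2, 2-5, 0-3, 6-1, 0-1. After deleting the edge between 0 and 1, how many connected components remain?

1

0 and 1 are still connected via 0-2-5-4-6-1, so the component count stays at 1.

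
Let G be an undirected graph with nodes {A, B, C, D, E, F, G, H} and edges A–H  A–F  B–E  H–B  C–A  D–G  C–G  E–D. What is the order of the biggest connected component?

Starting from A we can reach A, B, C, D, E, F, G, H. That is one component of size 8.
The largest has 8 vertices.

8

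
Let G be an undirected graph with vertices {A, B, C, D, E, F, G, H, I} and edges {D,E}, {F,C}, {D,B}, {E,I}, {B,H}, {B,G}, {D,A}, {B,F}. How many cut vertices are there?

4

Removing B increases the component count from 1 to 4, so B is a cut vertex.
Removing D increases the component count from 1 to 3, so D is a cut vertex.
Removing E increases the component count from 1 to 2, so E is a cut vertex.
Likewise F is a cut vertex.
By contrast removing A leaves 1 component; it is not a cut vertex. No other vertex is a cut vertex either.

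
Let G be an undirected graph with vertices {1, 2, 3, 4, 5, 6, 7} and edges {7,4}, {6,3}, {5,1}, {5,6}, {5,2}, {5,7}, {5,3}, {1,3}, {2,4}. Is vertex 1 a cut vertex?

Deleting 1 leaves 1 component (was 1) (its neighbors 3, 5 remain connected to each other), so 1 is not a cut vertex.

No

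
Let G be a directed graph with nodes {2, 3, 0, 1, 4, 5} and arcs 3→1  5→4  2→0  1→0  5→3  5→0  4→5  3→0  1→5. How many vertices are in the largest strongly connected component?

4

{1, 3, 4, 5} are all mutually reachable — one SCC of size 4.
{2} is an SCC by itself.
{0} is an SCC by itself.
The largest has 4 vertices.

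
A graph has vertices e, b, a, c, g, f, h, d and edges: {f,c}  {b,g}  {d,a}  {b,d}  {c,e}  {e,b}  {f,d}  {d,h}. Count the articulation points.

Removing b increases the component count from 1 to 2, so b is a cut vertex.
Removing d increases the component count from 1 to 3, so d is a cut vertex.
By contrast removing h leaves 1 component; it is not a cut vertex. No other vertex is a cut vertex either.

2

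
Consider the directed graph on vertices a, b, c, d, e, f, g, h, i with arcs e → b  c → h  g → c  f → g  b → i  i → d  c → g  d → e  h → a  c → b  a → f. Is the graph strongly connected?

There is no directed path from d to h, so the graph is not strongly connected.

No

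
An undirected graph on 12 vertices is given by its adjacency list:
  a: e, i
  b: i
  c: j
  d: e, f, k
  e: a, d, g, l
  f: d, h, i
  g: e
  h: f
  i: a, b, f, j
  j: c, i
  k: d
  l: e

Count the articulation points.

5

Removing d increases the component count from 1 to 2, so d is a cut vertex.
Removing e increases the component count from 1 to 3, so e is a cut vertex.
Removing f increases the component count from 1 to 2, so f is a cut vertex.
Likewise i, j are cut vertices.
By contrast removing g leaves 1 component; it is not a cut vertex. No other vertex is a cut vertex either.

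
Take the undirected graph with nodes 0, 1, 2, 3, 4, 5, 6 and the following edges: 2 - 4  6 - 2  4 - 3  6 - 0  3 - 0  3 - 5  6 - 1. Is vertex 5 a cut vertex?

Deleting 5 leaves 1 component (was 1), so 5 is not a cut vertex.

No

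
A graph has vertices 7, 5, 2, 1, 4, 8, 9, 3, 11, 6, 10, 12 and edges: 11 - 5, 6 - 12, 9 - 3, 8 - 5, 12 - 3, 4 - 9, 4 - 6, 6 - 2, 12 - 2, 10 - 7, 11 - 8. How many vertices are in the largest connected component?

6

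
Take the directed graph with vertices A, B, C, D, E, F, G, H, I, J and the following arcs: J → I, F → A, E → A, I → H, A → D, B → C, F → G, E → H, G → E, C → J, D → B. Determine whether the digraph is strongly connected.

There is no directed path from H to A, so the graph is not strongly connected.

No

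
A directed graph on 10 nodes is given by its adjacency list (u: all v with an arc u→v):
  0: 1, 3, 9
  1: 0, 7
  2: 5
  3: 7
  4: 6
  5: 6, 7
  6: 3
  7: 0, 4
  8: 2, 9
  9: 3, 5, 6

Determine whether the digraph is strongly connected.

No

There is no directed path from 7 to 2, so the graph is not strongly connected.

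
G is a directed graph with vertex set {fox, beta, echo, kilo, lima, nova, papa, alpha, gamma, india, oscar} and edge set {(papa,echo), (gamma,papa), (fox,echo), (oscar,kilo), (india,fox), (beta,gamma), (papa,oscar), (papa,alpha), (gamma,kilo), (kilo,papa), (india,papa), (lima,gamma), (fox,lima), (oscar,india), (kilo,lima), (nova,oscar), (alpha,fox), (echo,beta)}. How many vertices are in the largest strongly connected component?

10

{fox, beta, echo, kilo, lima, papa, alpha, gamma, india, oscar} are all mutually reachable — one SCC of size 10.
{nova} is an SCC by itself.
The largest has 10 vertices.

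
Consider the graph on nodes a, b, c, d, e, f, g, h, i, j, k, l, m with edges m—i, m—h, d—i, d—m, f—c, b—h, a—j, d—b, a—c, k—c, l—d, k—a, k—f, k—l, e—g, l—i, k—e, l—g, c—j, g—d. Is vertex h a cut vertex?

No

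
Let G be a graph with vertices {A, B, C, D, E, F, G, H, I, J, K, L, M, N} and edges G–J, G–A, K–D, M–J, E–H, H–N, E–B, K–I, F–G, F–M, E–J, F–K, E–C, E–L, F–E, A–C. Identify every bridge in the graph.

The edges on the cycle F-G-A-C-E-F are not bridges since each lies on that cycle.
But removing K–D disconnects K from D; removing H–E disconnects H from E; removing K–I disconnects K from I; removing N–H disconnects N from H — these are bridges.
In total 7 edges are bridges.

B-E, D-K, E-H, E-L, F-K, H-N, I-K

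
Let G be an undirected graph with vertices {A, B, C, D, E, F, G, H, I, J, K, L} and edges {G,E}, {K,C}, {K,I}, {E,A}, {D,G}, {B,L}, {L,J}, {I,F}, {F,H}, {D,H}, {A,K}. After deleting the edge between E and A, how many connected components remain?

2

E and A are still connected via E-G-D-H-F-I-K-A, so the component count stays at 2.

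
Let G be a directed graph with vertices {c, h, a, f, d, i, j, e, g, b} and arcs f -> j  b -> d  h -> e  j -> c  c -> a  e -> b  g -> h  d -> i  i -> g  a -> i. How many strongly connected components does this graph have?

{b, d, e, g, h, i} are all mutually reachable — one SCC of size 6.
{c} is an SCC by itself.
{a} is an SCC by itself.
{j} is an SCC by itself.
{f} is an SCC by itself.
That gives 5 strongly connected components.

5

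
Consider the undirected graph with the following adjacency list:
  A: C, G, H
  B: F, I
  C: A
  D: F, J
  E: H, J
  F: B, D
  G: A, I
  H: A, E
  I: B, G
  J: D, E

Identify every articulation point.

A

Removing A increases the component count from 1 to 2, so A is a cut vertex.
By contrast removing G leaves 1 component; it is not a cut vertex. No other vertex is a cut vertex either.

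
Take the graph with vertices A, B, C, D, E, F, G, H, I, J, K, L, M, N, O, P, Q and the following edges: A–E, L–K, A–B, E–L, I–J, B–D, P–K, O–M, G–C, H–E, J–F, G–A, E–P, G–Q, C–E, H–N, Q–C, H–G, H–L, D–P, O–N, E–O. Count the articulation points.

2

Removing J increases the component count from 2 to 3, so J is a cut vertex.
Removing O increases the component count from 2 to 3, so O is a cut vertex.
By contrast removing A leaves 2 components; it is not a cut vertex. No other vertex is a cut vertex either.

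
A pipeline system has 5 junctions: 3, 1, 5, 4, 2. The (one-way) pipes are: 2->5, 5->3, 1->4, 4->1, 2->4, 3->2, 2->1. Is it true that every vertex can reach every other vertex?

There is no directed path from 1 to 5, so the graph is not strongly connected.

No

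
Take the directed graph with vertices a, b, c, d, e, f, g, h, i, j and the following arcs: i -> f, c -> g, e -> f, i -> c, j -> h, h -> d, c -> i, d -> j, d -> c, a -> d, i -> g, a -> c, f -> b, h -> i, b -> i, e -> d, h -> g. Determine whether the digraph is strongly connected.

No

There is no directed path from f to d, so the graph is not strongly connected.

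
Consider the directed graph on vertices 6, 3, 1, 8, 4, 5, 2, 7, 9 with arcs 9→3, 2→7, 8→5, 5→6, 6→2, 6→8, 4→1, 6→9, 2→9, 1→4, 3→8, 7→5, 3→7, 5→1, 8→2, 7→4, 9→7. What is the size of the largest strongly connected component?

7

{2, 3, 5, 6, 7, 8, 9} are all mutually reachable — one SCC of size 7.
{1, 4} are all mutually reachable — one SCC of size 2.
The largest has 7 vertices.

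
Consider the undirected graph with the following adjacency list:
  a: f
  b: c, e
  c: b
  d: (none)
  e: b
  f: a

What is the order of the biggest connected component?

3

d is isolated — a component by itself.
Starting from a we can reach a, f. That is one component of size 2.
Starting from b we can reach b, c, e. That is one component of size 3.
The largest has 3 vertices.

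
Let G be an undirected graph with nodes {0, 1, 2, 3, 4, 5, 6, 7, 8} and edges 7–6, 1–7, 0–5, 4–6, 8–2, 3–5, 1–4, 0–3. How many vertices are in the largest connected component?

4

Starting from 2 we can reach 2, 8. That is one component of size 2.
Starting from 0 we can reach 0, 3, 5. That is one component of size 3.
Starting from 1 we can reach 1, 4, 6, 7. That is one component of size 4.
The largest has 4 vertices.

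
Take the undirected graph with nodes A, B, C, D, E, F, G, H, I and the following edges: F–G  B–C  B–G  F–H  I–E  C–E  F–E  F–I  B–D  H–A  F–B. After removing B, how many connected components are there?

With B gone, the remaining components are: {D}; {A, C, E, F, G, H, I}.
That is 2 components.

2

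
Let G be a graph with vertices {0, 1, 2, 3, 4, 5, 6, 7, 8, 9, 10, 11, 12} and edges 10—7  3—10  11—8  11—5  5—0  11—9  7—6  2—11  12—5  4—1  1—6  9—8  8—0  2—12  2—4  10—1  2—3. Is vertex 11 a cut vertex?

Deleting 11 leaves 1 component (was 1) (its neighbors 2, 5, 8, 9 remain connected to each other), so 11 is not a cut vertex.

No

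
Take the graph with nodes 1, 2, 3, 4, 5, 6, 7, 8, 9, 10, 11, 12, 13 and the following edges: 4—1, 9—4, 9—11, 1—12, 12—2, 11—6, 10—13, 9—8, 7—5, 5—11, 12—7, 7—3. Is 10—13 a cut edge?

Removing 10—13 leaves no path between 10 and 13: the component count goes from 2 to 3. So it is a bridge.

Yes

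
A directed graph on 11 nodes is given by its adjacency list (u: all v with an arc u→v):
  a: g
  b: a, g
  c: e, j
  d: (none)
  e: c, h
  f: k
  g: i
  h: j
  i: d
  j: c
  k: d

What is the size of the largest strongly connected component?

4

{c, e, h, j} are all mutually reachable — one SCC of size 4.
{a} is an SCC by itself.
{g} is an SCC by itself.
{i} is an SCC by itself.
{b} is an SCC by itself.
(and 3 more singleton SCCs)
The largest has 4 vertices.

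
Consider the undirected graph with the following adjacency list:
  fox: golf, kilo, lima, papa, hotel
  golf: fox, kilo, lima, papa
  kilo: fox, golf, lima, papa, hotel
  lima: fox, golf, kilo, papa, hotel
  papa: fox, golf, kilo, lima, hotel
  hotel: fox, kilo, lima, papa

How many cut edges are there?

The edges on the cycle hotel-kilo-papa-lima-hotel are not bridges since each lies on that cycle.
Every edge lies on some cycle, so there are no bridges.

0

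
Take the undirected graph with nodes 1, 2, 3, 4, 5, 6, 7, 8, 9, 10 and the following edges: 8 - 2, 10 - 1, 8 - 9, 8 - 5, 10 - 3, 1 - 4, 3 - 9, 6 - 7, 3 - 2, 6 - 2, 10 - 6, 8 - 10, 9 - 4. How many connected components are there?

1

Starting from 1 we can reach 1, 2, 3, 4, 5, 6, 7, 8, 9, 10. That is one component of size 10.
Total: 1 component.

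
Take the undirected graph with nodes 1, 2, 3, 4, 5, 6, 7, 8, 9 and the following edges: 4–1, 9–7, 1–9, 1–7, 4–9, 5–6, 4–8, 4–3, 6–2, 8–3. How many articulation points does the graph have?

Removing 4 increases the component count from 2 to 3, so 4 is a cut vertex.
Removing 6 increases the component count from 2 to 3, so 6 is a cut vertex.
By contrast removing 5 leaves 2 components; it is not a cut vertex. No other vertex is a cut vertex either.

2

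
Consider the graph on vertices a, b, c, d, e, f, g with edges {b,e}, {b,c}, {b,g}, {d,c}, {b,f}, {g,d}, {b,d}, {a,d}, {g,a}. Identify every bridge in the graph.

b-e, b-f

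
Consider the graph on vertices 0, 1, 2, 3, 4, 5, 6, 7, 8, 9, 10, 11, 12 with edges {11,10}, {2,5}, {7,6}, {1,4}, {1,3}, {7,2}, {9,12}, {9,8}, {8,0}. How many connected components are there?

Starting from 10 we can reach 10, 11. That is one component of size 2.
Starting from 1 we can reach 1, 3, 4. That is one component of size 3.
Starting from 2 we can reach 2, 5, 6, 7. That is one component of size 4.
Starting from 0 we can reach 0, 8, 9, 12. That is one component of size 4.
Total: 4 components.

4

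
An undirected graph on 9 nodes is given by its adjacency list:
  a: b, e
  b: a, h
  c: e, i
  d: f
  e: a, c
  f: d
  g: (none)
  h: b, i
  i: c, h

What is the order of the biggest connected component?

6

g is isolated — a component by itself.
Starting from d we can reach d, f. That is one component of size 2.
Starting from a we can reach a, b, c, e, h, i. That is one component of size 6.
The largest has 6 vertices.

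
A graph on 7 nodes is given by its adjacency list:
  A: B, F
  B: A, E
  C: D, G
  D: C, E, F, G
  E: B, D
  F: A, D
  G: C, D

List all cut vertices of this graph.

D

Removing D increases the component count from 1 to 2, so D is a cut vertex.
By contrast removing A leaves 1 component; it is not a cut vertex. No other vertex is a cut vertex either.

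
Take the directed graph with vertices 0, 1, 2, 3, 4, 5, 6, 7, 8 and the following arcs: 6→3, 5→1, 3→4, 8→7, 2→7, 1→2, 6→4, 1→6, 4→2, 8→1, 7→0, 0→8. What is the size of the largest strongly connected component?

8

{0, 1, 2, 3, 4, 6, 7, 8} are all mutually reachable — one SCC of size 8.
{5} is an SCC by itself.
The largest has 8 vertices.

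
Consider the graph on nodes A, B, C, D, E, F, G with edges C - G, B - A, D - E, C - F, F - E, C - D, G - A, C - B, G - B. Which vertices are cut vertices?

Removing C increases the component count from 1 to 2, so C is a cut vertex.
By contrast removing G leaves 1 component; it is not a cut vertex. No other vertex is a cut vertex either.

C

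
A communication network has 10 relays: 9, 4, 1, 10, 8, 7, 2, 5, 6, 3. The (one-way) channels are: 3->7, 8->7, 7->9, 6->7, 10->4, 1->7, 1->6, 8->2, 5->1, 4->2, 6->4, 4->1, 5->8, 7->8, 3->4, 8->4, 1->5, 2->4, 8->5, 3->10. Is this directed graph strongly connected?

There is no directed path from 1 to 10, so the graph is not strongly connected.

No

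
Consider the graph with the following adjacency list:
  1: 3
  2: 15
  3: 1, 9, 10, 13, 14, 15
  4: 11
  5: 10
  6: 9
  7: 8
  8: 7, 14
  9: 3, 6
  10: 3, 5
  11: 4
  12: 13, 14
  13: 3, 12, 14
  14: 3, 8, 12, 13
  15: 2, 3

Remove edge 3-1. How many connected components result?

Before removal there are 2 components.
3-1 is a bridge — removing it separates 3's side from 1's side.
After removal: 3 components.

3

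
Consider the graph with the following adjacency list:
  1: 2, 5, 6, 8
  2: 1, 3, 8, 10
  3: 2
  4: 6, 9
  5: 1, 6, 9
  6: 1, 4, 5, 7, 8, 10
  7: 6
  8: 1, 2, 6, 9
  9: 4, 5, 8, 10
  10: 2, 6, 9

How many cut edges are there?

The edges on the cycle 2-1-5-9-10-2 are not bridges since each lies on that cycle.
But removing 6-7 disconnects 6 from 7; removing 2-3 disconnects 2 from 3 — these are bridges.
That makes 2 bridges.

2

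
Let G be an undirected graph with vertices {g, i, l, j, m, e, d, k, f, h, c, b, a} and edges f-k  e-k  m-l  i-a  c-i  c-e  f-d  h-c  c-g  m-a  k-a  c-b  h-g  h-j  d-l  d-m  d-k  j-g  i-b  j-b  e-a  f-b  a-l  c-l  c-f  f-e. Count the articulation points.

0

Removing e, for instance, still leaves 1 component. No single vertex removal increases the component count — the graph has no articulation points.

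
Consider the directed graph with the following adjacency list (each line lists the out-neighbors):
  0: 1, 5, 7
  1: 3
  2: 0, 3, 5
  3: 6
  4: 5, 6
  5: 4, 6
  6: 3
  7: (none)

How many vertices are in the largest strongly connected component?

2

{3, 6} are all mutually reachable — one SCC of size 2.
{4, 5} are all mutually reachable — one SCC of size 2.
{0} is an SCC by itself.
{1} is an SCC by itself.
{2} is an SCC by itself.
(and 1 more singleton SCC)
The largest has 2 vertices.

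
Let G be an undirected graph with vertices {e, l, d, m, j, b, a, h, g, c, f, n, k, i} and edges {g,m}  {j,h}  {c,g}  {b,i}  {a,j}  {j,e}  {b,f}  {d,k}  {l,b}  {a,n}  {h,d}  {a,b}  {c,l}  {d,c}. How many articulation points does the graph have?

6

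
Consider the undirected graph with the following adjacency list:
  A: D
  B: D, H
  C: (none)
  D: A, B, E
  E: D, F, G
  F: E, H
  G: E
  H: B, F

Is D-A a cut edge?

Removing D-A leaves no path between D and A: the component count goes from 2 to 3. So it is a bridge.

Yes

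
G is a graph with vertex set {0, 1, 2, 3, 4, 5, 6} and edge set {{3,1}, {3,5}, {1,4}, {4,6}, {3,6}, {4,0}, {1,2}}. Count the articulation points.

3

Removing 1 increases the component count from 1 to 2, so 1 is a cut vertex.
Removing 3 increases the component count from 1 to 2, so 3 is a cut vertex.
Removing 4 increases the component count from 1 to 2, so 4 is a cut vertex.
By contrast removing 2 leaves 1 component; it is not a cut vertex. No other vertex is a cut vertex either.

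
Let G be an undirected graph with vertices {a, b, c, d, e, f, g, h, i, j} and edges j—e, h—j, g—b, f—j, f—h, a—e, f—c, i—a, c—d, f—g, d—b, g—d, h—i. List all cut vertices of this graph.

Removing f increases the component count from 1 to 2, so f is a cut vertex.
By contrast removing a leaves 1 component; it is not a cut vertex. No other vertex is a cut vertex either.

f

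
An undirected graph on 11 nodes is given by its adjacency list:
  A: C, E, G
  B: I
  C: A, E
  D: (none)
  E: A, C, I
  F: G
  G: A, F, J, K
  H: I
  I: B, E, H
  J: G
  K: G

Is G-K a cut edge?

Yes

Removing G-K leaves no path between G and K: the component count goes from 2 to 3. So it is a bridge.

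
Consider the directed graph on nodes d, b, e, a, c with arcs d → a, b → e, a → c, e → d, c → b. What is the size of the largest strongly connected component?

5

{a, b, c, d, e} are all mutually reachable — one SCC of size 5.
The largest has 5 vertices.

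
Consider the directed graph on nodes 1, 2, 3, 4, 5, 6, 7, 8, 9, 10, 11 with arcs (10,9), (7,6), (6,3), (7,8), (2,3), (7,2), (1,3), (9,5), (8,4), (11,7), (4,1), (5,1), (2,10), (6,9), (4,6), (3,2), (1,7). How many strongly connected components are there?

2

{1, 2, 3, 4, 5, 6, 7, 8, 9, 10} are all mutually reachable — one SCC of size 10.
{11} is an SCC by itself.
That gives 2 strongly connected components.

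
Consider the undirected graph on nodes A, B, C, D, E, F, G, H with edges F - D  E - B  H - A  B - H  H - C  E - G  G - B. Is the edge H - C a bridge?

Yes

Removing H - C leaves no path between H and C: the component count goes from 2 to 3. So it is a bridge.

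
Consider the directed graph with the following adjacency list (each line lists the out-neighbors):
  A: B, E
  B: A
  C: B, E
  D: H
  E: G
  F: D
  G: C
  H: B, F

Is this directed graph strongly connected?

No

There is no directed path from C to D, so the graph is not strongly connected.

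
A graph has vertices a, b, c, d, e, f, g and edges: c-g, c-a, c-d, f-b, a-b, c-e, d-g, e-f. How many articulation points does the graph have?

1

Removing c increases the component count from 1 to 2, so c is a cut vertex.
By contrast removing f leaves 1 component; it is not a cut vertex. No other vertex is a cut vertex either.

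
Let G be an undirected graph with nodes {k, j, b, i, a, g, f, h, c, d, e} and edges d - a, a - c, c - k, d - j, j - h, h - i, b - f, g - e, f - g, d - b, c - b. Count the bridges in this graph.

7

The edges on the cycle d-a-c-b-d are not bridges since each lies on that cycle.
But removing k - c disconnects k from c; removing e - g disconnects e from g; removing j - h disconnects j from h; removing f - g disconnects f from g — these are bridges.
In total 7 edges are bridges.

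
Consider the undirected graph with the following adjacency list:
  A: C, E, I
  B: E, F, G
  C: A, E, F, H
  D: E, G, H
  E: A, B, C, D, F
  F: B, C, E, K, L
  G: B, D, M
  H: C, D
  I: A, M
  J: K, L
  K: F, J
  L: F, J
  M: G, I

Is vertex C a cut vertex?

Deleting C leaves 1 component (was 1) (its neighbors A, E, F, H remain connected to each other), so C is not a cut vertex.

No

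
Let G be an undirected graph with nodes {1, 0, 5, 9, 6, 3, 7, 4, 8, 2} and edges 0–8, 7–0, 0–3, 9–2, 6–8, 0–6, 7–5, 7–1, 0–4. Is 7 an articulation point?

Deleting 7 raises the number of components from 2 to 4, so 7 is a cut vertex.

Yes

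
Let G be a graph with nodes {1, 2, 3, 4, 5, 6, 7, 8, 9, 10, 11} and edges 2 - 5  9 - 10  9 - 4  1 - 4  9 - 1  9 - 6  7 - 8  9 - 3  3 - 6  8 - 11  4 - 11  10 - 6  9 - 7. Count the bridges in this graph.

The edges on the cycle 9-10-6-9 are not bridges since each lies on that cycle.
But removing 2 - 5 disconnects 2 from 5 — this is a bridge.

1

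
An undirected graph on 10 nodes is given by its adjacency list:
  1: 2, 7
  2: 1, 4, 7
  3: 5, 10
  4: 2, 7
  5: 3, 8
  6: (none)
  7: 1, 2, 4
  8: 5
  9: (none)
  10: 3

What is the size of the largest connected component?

9 is isolated — a component by itself.
6 is isolated — a component by itself.
Starting from 3 we can reach 3, 5, 8, 10. That is one component of size 4.
Starting from 1 we can reach 1, 2, 4, 7. That is one component of size 4.
The largest has 4 vertices.

4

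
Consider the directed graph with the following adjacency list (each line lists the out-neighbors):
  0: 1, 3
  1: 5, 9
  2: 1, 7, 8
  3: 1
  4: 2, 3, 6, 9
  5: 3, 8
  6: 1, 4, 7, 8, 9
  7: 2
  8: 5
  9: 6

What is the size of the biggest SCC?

9

{1, 2, 3, 4, 5, 6, 7, 8, 9} are all mutually reachable — one SCC of size 9.
{0} is an SCC by itself.
The largest has 9 vertices.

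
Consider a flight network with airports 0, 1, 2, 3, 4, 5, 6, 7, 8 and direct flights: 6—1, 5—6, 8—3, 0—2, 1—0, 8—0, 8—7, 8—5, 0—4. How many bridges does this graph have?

4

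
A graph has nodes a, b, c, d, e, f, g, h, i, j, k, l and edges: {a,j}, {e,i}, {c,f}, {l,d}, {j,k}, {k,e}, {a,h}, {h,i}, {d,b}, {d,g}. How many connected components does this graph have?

3

Starting from c we can reach c, f. That is one component of size 2.
Starting from b we can reach b, d, g, l. That is one component of size 4.
Starting from a we can reach a, e, h, i, j, k. That is one component of size 6.
Total: 3 components.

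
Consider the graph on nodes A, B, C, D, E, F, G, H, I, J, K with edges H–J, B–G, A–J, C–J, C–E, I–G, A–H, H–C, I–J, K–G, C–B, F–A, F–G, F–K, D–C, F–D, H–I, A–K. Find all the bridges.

C-E

The edges on the cycle A-H-I-G-K-A are not bridges since each lies on that cycle.
But removing C–E disconnects C from E — this is a bridge.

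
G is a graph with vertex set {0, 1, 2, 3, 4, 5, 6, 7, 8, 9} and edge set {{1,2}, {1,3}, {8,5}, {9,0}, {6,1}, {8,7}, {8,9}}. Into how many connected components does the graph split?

3

4 is isolated — a component by itself.
Starting from 1 we can reach 1, 2, 3, 6. That is one component of size 4.
Starting from 0 we can reach 0, 5, 7, 8, 9. That is one component of size 5.
Total: 3 components.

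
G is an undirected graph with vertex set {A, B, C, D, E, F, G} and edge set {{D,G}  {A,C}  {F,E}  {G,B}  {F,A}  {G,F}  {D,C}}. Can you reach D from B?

From B we can reach A, B, C, D, E, F, G, which includes D.

Yes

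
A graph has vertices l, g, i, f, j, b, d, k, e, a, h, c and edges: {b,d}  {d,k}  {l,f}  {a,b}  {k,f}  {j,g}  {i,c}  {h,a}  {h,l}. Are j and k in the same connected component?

The component containing j is {g, j}, and k is not in it.

No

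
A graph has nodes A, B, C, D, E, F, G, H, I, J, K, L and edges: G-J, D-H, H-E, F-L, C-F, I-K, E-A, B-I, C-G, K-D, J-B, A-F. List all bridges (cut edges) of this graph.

F-L

The edges on the cycle C-G-J-B-I-K-D-H-E-A-F-C are not bridges since each lies on that cycle.
But removing F-L disconnects F from L — this is a bridge.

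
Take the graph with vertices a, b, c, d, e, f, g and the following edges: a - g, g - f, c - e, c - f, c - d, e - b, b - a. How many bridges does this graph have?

1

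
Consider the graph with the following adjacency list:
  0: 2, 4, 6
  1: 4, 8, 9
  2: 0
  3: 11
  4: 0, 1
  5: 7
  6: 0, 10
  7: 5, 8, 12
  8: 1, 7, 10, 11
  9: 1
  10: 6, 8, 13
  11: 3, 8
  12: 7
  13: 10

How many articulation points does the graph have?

6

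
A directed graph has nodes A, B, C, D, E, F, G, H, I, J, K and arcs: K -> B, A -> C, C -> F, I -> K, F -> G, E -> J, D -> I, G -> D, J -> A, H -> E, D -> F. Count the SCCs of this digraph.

9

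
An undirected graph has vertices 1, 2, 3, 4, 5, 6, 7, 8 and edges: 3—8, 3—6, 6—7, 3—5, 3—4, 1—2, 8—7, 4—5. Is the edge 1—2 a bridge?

Yes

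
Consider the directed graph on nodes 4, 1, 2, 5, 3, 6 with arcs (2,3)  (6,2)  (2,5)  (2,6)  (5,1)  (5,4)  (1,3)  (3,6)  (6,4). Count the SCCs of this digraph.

{1, 2, 3, 5, 6} are all mutually reachable — one SCC of size 5.
{4} is an SCC by itself.
That gives 2 strongly connected components.

2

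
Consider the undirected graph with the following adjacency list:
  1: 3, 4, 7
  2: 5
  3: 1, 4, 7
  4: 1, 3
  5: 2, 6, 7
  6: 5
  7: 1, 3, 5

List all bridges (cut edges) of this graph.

The edges on the cycle 3-4-1-3 are not bridges since each lies on that cycle.
But removing 5-2 disconnects 5 from 2; removing 7-5 disconnects 7 from 5; removing 5-6 disconnects 5 from 6 — these are bridges.

2-5, 5-6, 5-7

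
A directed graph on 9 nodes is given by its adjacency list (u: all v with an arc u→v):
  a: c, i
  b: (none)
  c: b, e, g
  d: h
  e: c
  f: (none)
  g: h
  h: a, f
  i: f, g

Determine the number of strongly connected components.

4

{a, c, e, g, h, i} are all mutually reachable — one SCC of size 6.
{b} is an SCC by itself.
{d} is an SCC by itself.
{f} is an SCC by itself.
That gives 4 strongly connected components.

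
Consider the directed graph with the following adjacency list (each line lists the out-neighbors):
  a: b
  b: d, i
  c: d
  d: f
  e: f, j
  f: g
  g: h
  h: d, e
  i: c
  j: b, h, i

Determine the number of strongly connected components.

2

{b, c, d, e, f, g, h, i, j} are all mutually reachable — one SCC of size 9.
{a} is an SCC by itself.
That gives 2 strongly connected components.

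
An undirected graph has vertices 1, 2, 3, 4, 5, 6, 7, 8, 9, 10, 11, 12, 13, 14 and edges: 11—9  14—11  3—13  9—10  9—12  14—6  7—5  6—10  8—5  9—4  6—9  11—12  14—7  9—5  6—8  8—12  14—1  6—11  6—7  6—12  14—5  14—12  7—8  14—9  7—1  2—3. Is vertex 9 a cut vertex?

Yes

Deleting 9 raises the number of components from 2 to 3, so 9 is a cut vertex.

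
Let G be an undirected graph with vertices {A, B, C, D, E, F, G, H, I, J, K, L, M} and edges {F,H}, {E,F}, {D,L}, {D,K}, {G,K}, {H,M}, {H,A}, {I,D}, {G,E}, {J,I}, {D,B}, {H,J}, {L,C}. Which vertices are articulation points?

D, H, L

Removing D increases the component count from 1 to 3, so D is a cut vertex.
Removing H increases the component count from 1 to 3, so H is a cut vertex.
Removing L increases the component count from 1 to 2, so L is a cut vertex.
By contrast removing M leaves 1 component; it is not a cut vertex. No other vertex is a cut vertex either.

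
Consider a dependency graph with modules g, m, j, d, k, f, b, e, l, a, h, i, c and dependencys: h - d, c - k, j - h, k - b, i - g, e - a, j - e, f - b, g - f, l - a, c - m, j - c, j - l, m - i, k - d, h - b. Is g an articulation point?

No

Deleting g leaves 1 component (was 1) (its neighbors f, i remain connected to each other), so g is not a cut vertex.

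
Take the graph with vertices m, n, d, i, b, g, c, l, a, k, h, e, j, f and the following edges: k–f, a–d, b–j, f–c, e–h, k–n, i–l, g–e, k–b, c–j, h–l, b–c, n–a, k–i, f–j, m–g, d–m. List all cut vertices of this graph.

k

Removing k increases the component count from 1 to 2, so k is a cut vertex.
By contrast removing a leaves 1 component; it is not a cut vertex. No other vertex is a cut vertex either.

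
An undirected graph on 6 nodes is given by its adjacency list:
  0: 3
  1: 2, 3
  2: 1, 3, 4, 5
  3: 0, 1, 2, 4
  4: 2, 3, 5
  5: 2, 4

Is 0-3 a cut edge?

Removing 0-3 leaves no path between 0 and 3: the component count goes from 1 to 2. So it is a bridge.

Yes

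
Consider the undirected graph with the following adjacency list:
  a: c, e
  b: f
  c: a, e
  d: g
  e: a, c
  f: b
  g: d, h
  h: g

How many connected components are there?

3

Starting from b we can reach b, f. That is one component of size 2.
Starting from a we can reach a, c, e. That is one component of size 3.
Starting from d we can reach d, g, h. That is one component of size 3.
Total: 3 components.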